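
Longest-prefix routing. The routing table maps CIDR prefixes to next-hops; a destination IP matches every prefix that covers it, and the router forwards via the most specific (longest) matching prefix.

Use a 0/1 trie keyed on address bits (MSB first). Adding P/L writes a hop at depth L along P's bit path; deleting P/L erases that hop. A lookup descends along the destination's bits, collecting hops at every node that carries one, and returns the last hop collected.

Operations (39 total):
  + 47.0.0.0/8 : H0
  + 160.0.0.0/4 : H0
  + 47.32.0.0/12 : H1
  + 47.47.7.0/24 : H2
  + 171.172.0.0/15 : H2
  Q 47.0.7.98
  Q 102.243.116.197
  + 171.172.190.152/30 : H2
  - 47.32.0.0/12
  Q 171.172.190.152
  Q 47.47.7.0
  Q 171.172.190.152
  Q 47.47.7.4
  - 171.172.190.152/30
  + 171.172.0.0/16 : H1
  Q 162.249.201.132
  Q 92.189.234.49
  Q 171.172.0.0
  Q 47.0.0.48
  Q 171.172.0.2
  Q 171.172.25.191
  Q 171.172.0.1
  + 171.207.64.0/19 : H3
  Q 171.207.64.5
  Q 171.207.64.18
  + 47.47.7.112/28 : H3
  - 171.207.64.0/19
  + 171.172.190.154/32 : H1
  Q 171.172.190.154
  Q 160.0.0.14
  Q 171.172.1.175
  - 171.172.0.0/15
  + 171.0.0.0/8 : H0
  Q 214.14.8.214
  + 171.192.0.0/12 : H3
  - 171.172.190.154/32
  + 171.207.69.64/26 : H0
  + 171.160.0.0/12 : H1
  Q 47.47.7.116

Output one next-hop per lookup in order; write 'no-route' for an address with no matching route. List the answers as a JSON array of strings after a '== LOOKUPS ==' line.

Trace:
  + 47.0.0.0/8 (H0) depth=8
  + 160.0.0.0/4 (H0) depth=4
  + 47.32.0.0/12 (H1) depth=12
  + 47.47.7.0/24 (H2) depth=24
  + 171.172.0.0/15 (H2) depth=15
  ? 47.0.7.98  path d0:-→d1:-→d2:-→d3:-→d4:-→d5:-→d6:-→d7:-→d8:H0→d9:-→d10:-  best=H0
  ? 102.243.116.197  path d0:-→d1:-  best=no-route
  + 171.172.190.152/30 (H2) depth=30
  del 47.32.0.0/12 (clear depth 12)
  ? 171.172.190.152  path d0:-→d1:-→d2:-→d3:-→d4:H0→d5:-→d6:-→d7:-→d8:-→d9:-→d10:-→d11:-→d12:-→d13:-→d14:-→d15:H2→d16:-→d17:-→d18:-→d19:-→d20:-→d21:-→d22:-→d23:-→d24:-→d25:-→d26:-→d27:-→d28:-→d29:-→d30:H2  best=H2
  ? 47.47.7.0  path d0:-→d1:-→d2:-→d3:-→d4:-→d5:-→d6:-→d7:-→d8:H0→d9:-→d10:-→d11:-→d12:-→d13:-→d14:-→d15:-→d16:-→d17:-→d18:-→d19:-→d20:-→d21:-→d22:-→d23:-→d24:H2  best=H2
  ? 171.172.190.152  path d0:-→d1:-→d2:-→d3:-→d4:H0→d5:-→d6:-→d7:-→d8:-→d9:-→d10:-→d11:-→d12:-→d13:-→d14:-→d15:H2→d16:-→d17:-→d18:-→d19:-→d20:-→d21:-→d22:-→d23:-→d24:-→d25:-→d26:-→d27:-→d28:-→d29:-→d30:H2  best=H2
  ? 47.47.7.4  path d0:-→d1:-→d2:-→d3:-→d4:-→d5:-→d6:-→d7:-→d8:H0→d9:-→d10:-→d11:-→d12:-→d13:-→d14:-→d15:-→d16:-→d17:-→d18:-→d19:-→d20:-→d21:-→d22:-→d23:-→d24:H2  best=H2
  del 171.172.190.152/30 (clear depth 30)
  + 171.172.0.0/16 (H1) depth=16
  ? 162.249.201.132  path d0:-→d1:-→d2:-→d3:-→d4:H0  best=H0
  ? 92.189.234.49  path d0:-→d1:-  best=no-route
  ? 171.172.0.0  path d0:-→d1:-→d2:-→d3:-→d4:H0→d5:-→d6:-→d7:-→d8:-→d9:-→d10:-→d11:-→d12:-→d13:-→d14:-→d15:H2→d16:H1  best=H1
  ? 47.0.0.48  path d0:-→d1:-→d2:-→d3:-→d4:-→d5:-→d6:-→d7:-→d8:H0→d9:-→d10:-  best=H0
  ? 171.172.0.2  path d0:-→d1:-→d2:-→d3:-→d4:H0→d5:-→d6:-→d7:-→d8:-→d9:-→d10:-→d11:-→d12:-→d13:-→d14:-→d15:H2→d16:H1  best=H1
  ? 171.172.25.191  path d0:-→d1:-→d2:-→d3:-→d4:H0→d5:-→d6:-→d7:-→d8:-→d9:-→d10:-→d11:-→d12:-→d13:-→d14:-→d15:H2→d16:H1  best=H1
  ? 171.172.0.1  path d0:-→d1:-→d2:-→d3:-→d4:H0→d5:-→d6:-→d7:-→d8:-→d9:-→d10:-→d11:-→d12:-→d13:-→d14:-→d15:H2→d16:H1  best=H1
  + 171.207.64.0/19 (H3) depth=19
  ? 171.207.64.5  path d0:-→d1:-→d2:-→d3:-→d4:H0→d5:-→d6:-→d7:-→d8:-→d9:-→d10:-→d11:-→d12:-→d13:-→d14:-→d15:-→d16:-→d17:-→d18:-→d19:H3  best=H3
  ? 171.207.64.18  path d0:-→d1:-→d2:-→d3:-→d4:H0→d5:-→d6:-→d7:-→d8:-→d9:-→d10:-→d11:-→d12:-→d13:-→d14:-→d15:-→d16:-→d17:-→d18:-→d19:H3  best=H3
  + 47.47.7.112/28 (H3) depth=28
  del 171.207.64.0/19 (clear depth 19)
  + 171.172.190.154/32 (H1) depth=32
  ? 171.172.190.154  path d0:-→d1:-→d2:-→d3:-→d4:H0→d5:-→d6:-→d7:-→d8:-→d9:-→d10:-→d11:-→d12:-→d13:-→d14:-→d15:H2→d16:H1→d17:-→d18:-→d19:-→d20:-→d21:-→d22:-→d23:-→d24:-→d25:-→d26:-→d27:-→d28:-→d29:-→d30:-→d31:-→d32:H1  best=H1
  ? 160.0.0.14  path d0:-→d1:-→d2:-→d3:-→d4:H0  best=H0
  ? 171.172.1.175  path d0:-→d1:-→d2:-→d3:-→d4:H0→d5:-→d6:-→d7:-→d8:-→d9:-→d10:-→d11:-→d12:-→d13:-→d14:-→d15:H2→d16:H1  best=H1
  del 171.172.0.0/15 (clear depth 15)
  + 171.0.0.0/8 (H0) depth=8
  ? 214.14.8.214  path d0:-→d1:-  best=no-route
  + 171.192.0.0/12 (H3) depth=12
  del 171.172.190.154/32 (clear depth 32)
  + 171.207.69.64/26 (H0) depth=26
  + 171.160.0.0/12 (H1) depth=12
  ? 47.47.7.116  path d0:-→d1:-→d2:-→d3:-→d4:-→d5:-→d6:-→d7:-→d8:H0→d9:-→d10:-→d11:-→d12:-→d13:-→d14:-→d15:-→d16:-→d17:-→d18:-→d19:-→d20:-→d21:-→d22:-→d23:-→d24:H2→d25:-→d26:-→d27:-→d28:H3  best=H3

== LOOKUPS ==
["H0","no-route","H2","H2","H2","H2","H0","no-route","H1","H0","H1","H1","H1","H3","H3","H1","H0","H1","no-route","H3"]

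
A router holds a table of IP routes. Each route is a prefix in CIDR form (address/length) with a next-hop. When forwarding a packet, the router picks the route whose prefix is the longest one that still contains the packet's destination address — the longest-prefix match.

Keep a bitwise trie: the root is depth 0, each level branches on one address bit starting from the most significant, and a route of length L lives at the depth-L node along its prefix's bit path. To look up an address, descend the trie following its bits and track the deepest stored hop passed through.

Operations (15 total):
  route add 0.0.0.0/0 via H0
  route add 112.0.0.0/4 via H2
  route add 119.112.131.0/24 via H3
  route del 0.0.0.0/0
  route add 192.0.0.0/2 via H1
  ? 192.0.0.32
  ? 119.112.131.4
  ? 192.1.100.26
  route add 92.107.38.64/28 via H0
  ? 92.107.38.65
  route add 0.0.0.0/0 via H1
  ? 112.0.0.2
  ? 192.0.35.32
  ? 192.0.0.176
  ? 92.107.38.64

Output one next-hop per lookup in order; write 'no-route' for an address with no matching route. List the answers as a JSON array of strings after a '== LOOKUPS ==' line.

Process each operation:
  + 0.0.0.0/0 (H0) depth=0
  + 112.0.0.0/4 (H2) depth=4
  + 119.112.131.0/24 (H3) depth=24
  del 0.0.0.0/0 (clear depth 0)
  + 192.0.0.0/2 (H1) depth=2
  Q 192.0.0.32: descend 11 ; hops seen [H1] ; pick H1
  Q 119.112.131.4: descend 011101110111000010000011 ; hops seen [H2,H3] ; pick H3
  Q 192.1.100.26: descend 11 ; hops seen [H1] ; pick H1
  + 92.107.38.64/28 (H0) depth=28
  Q 92.107.38.65: descend 0101110001101011001001100100 ; hops seen [H0] ; pick H0
  + 0.0.0.0/0 (H1) depth=0
  Q 112.0.0.2: descend 01110 ; hops seen [H1,H2] ; pick H2
  Q 192.0.35.32: descend 11 ; hops seen [H1,H1] ; pick H1
  Q 192.0.0.176: descend 11 ; hops seen [H1,H1] ; pick H1
  Q 92.107.38.64: descend 0101110001101011001001100100 ; hops seen [H1,H0] ; pick H0

== LOOKUPS ==
["H1","H3","H1","H0","H2","H1","H1","H0"]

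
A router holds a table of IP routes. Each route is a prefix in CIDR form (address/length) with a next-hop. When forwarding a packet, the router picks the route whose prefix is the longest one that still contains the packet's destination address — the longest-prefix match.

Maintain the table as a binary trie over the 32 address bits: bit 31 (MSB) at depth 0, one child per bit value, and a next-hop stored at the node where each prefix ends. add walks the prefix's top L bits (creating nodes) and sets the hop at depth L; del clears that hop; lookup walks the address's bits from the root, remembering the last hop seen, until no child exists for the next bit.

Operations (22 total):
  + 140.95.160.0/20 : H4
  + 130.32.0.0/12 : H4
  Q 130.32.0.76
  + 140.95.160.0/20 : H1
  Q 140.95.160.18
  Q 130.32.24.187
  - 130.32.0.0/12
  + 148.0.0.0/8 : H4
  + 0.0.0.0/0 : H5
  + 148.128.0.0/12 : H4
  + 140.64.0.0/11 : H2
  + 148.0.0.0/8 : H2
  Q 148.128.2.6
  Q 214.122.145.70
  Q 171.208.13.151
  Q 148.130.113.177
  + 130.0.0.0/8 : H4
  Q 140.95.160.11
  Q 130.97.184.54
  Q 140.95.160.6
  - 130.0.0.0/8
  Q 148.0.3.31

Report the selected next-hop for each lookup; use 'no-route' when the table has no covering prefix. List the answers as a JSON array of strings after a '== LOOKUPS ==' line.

Trace:
  add 140.95.160.0/20 -> H4 at depth 20
  add 130.32.0.0/12 -> H4 at depth 12
  Q 130.32.0.76: descend 100000100010 ; hops seen [H4] ; pick H4
  add 140.95.160.0/20 -> H1 at depth 20
  Q 140.95.160.18: descend 10001100010111111010 ; hops seen [H1] ; pick H1
  Q 130.32.24.187: descend 100000100010 ; hops seen [H4] ; pick H4
  del 130.32.0.0/12 (clear depth 12)
  add 148.0.0.0/8 -> H4 at depth 8
  add 0.0.0.0/0 -> H5 at depth 0
  add 148.128.0.0/12 -> H4 at depth 12
  add 140.64.0.0/11 -> H2 at depth 11
  add 148.0.0.0/8 -> H2 at depth 8
  Q 148.128.2.6: descend 100101001000 ; hops seen [H5,H2,H4] ; pick H4
  Q 214.122.145.70: descend 1 ; hops seen [H5] ; pick H5
  Q 171.208.13.151: descend 10 ; hops seen [H5] ; pick H5
  Q 148.130.113.177: descend 100101001000 ; hops seen [H5,H2,H4] ; pick H4
  add 130.0.0.0/8 -> H4 at depth 8
  Q 140.95.160.11: descend 10001100010111111010 ; hops seen [H5,H2,H1] ; pick H1
  Q 130.97.184.54: descend 100000100 ; hops seen [H5,H4] ; pick H4
  Q 140.95.160.6: descend 10001100010111111010 ; hops seen [H5,H2,H1] ; pick H1
  del 130.0.0.0/8 (clear depth 8)
  Q 148.0.3.31: descend 10010100 ; hops seen [H5,H2] ; pick H2

== LOOKUPS ==
["H4","H1","H4","H4","H5","H5","H4","H1","H4","H1","H2"]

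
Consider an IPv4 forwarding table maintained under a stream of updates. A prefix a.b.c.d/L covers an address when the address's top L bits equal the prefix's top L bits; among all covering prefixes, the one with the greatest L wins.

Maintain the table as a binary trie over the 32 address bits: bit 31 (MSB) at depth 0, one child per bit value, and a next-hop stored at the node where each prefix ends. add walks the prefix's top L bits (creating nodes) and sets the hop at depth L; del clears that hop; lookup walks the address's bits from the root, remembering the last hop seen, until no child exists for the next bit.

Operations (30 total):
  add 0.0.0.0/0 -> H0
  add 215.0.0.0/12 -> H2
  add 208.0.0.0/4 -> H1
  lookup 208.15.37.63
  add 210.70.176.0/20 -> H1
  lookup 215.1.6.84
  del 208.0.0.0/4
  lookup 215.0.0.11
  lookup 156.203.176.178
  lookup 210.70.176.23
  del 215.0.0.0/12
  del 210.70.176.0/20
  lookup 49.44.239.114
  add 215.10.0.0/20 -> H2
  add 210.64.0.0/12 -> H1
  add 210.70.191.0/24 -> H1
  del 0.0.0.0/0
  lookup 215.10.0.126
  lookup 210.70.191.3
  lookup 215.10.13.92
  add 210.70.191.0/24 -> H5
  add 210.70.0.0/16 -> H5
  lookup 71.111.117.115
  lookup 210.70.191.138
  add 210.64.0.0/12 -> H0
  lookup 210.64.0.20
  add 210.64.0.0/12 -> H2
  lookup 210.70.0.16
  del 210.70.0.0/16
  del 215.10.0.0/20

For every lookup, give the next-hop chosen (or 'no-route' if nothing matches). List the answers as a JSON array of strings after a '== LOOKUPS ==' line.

Process each operation:
  add 0.0.0.0/0 -> H0 at depth 0
  add 215.0.0.0/12 -> H2 at depth 12
  add 208.0.0.0/4 -> H1 at depth 4
  ? 208.15.37.63  path d0:H0→d1:-→d2:-→d3:-→d4:H1→d5:-  best=H1
  add 210.70.176.0/20 -> H1 at depth 20
  ? 215.1.6.84  path d0:H0→d1:-→d2:-→d3:-→d4:H1→d5:-→d6:-→d7:-→d8:-→d9:-→d10:-→d11:-→d12:H2  best=H2
  - 208.0.0.0/4 clear@4
  ? 215.0.0.11  path d0:H0→d1:-→d2:-→d3:-→d4:-→d5:-→d6:-→d7:-→d8:-→d9:-→d10:-→d11:-→d12:H2  best=H2
  ? 156.203.176.178  path d0:H0→d1:-  best=H0
  ? 210.70.176.23  path d0:H0→d1:-→d2:-→d3:-→d4:-→d5:-→d6:-→d7:-→d8:-→d9:-→d10:-→d11:-→d12:-→d13:-→d14:-→d15:-→d16:-→d17:-→d18:-→d19:-→d20:H1  best=H1
  - 215.0.0.0/12 clear@12
  - 210.70.176.0/20 clear@20
  ? 49.44.239.114  path d0:H0  best=H0
  add 215.10.0.0/20 -> H2 at depth 20
  add 210.64.0.0/12 -> H1 at depth 12
  add 210.70.191.0/24 -> H1 at depth 24
  - 0.0.0.0/0 clear@0
  ? 215.10.0.126  path d0:-→d1:-→d2:-→d3:-→d4:-→d5:-→d6:-→d7:-→d8:-→d9:-→d10:-→d11:-→d12:-→d13:-→d14:-→d15:-→d16:-→d17:-→d18:-→d19:-→d20:H2  best=H2
  ? 210.70.191.3  path d0:-→d1:-→d2:-→d3:-→d4:-→d5:-→d6:-→d7:-→d8:-→d9:-→d10:-→d11:-→d12:H1→d13:-→d14:-→d15:-→d16:-→d17:-→d18:-→d19:-→d20:-→d21:-→d22:-→d23:-→d24:H1  best=H1
  ? 215.10.13.92  path d0:-→d1:-→d2:-→d3:-→d4:-→d5:-→d6:-→d7:-→d8:-→d9:-→d10:-→d11:-→d12:-→d13:-→d14:-→d15:-→d16:-→d17:-→d18:-→d19:-→d20:H2  best=H2
  add 210.70.191.0/24 -> H5 at depth 24
  add 210.70.0.0/16 -> H5 at depth 16
  ? 71.111.117.115  path d0:-  best=no-route
  ? 210.70.191.138  path d0:-→d1:-→d2:-→d3:-→d4:-→d5:-→d6:-→d7:-→d8:-→d9:-→d10:-→d11:-→d12:H1→d13:-→d14:-→d15:-→d16:H5→d17:-→d18:-→d19:-→d20:-→d21:-→d22:-→d23:-→d24:H5  best=H5
  add 210.64.0.0/12 -> H0 at depth 12
  ? 210.64.0.20  path d0:-→d1:-→d2:-→d3:-→d4:-→d5:-→d6:-→d7:-→d8:-→d9:-→d10:-→d11:-→d12:H0→d13:-  best=H0
  add 210.64.0.0/12 -> H2 at depth 12
  ? 210.70.0.16  path d0:-→d1:-→d2:-→d3:-→d4:-→d5:-→d6:-→d7:-→d8:-→d9:-→d10:-→d11:-→d12:H2→d13:-→d14:-→d15:-→d16:H5  best=H5
  - 210.70.0.0/16 clear@16
  - 215.10.0.0/20 clear@20

== LOOKUPS ==
["H1","H2","H2","H0","H1","H0","H2","H1","H2","no-route","H5","H0","H5"]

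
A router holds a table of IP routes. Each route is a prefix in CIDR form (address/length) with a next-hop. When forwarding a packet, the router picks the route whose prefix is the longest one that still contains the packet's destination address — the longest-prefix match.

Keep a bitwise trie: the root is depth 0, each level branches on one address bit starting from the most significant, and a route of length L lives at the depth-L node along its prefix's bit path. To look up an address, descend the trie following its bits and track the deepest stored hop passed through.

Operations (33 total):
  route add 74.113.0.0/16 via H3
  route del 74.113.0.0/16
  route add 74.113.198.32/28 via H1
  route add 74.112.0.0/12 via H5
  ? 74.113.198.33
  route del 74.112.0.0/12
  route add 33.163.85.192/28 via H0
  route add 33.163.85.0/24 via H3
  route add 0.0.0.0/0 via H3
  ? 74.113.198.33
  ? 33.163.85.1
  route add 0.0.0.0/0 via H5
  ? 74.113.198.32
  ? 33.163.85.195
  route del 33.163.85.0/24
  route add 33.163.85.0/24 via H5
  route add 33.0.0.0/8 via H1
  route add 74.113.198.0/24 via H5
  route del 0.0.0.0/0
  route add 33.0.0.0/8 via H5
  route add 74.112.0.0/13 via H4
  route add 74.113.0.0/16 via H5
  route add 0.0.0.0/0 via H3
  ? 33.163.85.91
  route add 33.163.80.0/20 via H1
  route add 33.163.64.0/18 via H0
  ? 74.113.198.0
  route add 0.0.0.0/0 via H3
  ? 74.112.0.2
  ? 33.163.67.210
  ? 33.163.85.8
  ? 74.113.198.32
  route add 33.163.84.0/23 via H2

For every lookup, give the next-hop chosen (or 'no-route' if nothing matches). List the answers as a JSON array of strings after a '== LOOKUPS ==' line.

Apply in order:
  + 74.113.0.0/16 (H3) depth=16
  del 74.113.0.0/16 (clear depth 16)
  + 74.113.198.32/28 (H1) depth=28
  + 74.112.0.0/12 (H5) depth=12
  ? 74.113.198.33  path d0:-→d1:-→d2:-→d3:-→d4:-→d5:-→d6:-→d7:-→d8:-→d9:-→d10:-→d11:-→d12:H5→d13:-→d14:-→d15:-→d16:-→d17:-→d18:-→d19:-→d20:-→d21:-→d22:-→d23:-→d24:-→d25:-→d26:-→d27:-→d28:H1  best=H1
  del 74.112.0.0/12 (clear depth 12)
  + 33.163.85.192/28 (H0) depth=28
  + 33.163.85.0/24 (H3) depth=24
  + 0.0.0.0/0 (H3) depth=0
  ? 74.113.198.33  path d0:H3→d1:-→d2:-→d3:-→d4:-→d5:-→d6:-→d7:-→d8:-→d9:-→d10:-→d11:-→d12:-→d13:-→d14:-→d15:-→d16:-→d17:-→d18:-→d19:-→d20:-→d21:-→d22:-→d23:-→d24:-→d25:-→d26:-→d27:-→d28:H1  best=H1
  ? 33.163.85.1  path d0:H3→d1:-→d2:-→d3:-→d4:-→d5:-→d6:-→d7:-→d8:-→d9:-→d10:-→d11:-→d12:-→d13:-→d14:-→d15:-→d16:-→d17:-→d18:-→d19:-→d20:-→d21:-→d22:-→d23:-→d24:H3  best=H3
  + 0.0.0.0/0 (H5) depth=0
  ? 74.113.198.32  path d0:H5→d1:-→d2:-→d3:-→d4:-→d5:-→d6:-→d7:-→d8:-→d9:-→d10:-→d11:-→d12:-→d13:-→d14:-→d15:-→d16:-→d17:-→d18:-→d19:-→d20:-→d21:-→d22:-→d23:-→d24:-→d25:-→d26:-→d27:-→d28:H1  best=H1
  ? 33.163.85.195  path d0:H5→d1:-→d2:-→d3:-→d4:-→d5:-→d6:-→d7:-→d8:-→d9:-→d10:-→d11:-→d12:-→d13:-→d14:-→d15:-→d16:-→d17:-→d18:-→d19:-→d20:-→d21:-→d22:-→d23:-→d24:H3→d25:-→d26:-→d27:-→d28:H0  best=H0
  del 33.163.85.0/24 (clear depth 24)
  + 33.163.85.0/24 (H5) depth=24
  + 33.0.0.0/8 (H1) depth=8
  + 74.113.198.0/24 (H5) depth=24
  del 0.0.0.0/0 (clear depth 0)
  + 33.0.0.0/8 (H5) depth=8
  + 74.112.0.0/13 (H4) depth=13
  + 74.113.0.0/16 (H5) depth=16
  + 0.0.0.0/0 (H3) depth=0
  ? 33.163.85.91  path d0:H3→d1:-→d2:-→d3:-→d4:-→d5:-→d6:-→d7:-→d8:H5→d9:-→d10:-→d11:-→d12:-→d13:-→d14:-→d15:-→d16:-→d17:-→d18:-→d19:-→d20:-→d21:-→d22:-→d23:-→d24:H5  best=H5
  + 33.163.80.0/20 (H1) depth=20
  + 33.163.64.0/18 (H0) depth=18
  ? 74.113.198.0  path d0:H3→d1:-→d2:-→d3:-→d4:-→d5:-→d6:-→d7:-→d8:-→d9:-→d10:-→d11:-→d12:-→d13:H4→d14:-→d15:-→d16:H5→d17:-→d18:-→d19:-→d20:-→d21:-→d22:-→d23:-→d24:H5→d25:-→d26:-  best=H5
  + 0.0.0.0/0 (H3) depth=0
  ? 74.112.0.2  path d0:H3→d1:-→d2:-→d3:-→d4:-→d5:-→d6:-→d7:-→d8:-→d9:-→d10:-→d11:-→d12:-→d13:H4→d14:-→d15:-  best=H4
  ? 33.163.67.210  path d0:H3→d1:-→d2:-→d3:-→d4:-→d5:-→d6:-→d7:-→d8:H5→d9:-→d10:-→d11:-→d12:-→d13:-→d14:-→d15:-→d16:-→d17:-→d18:H0→d19:-  best=H0
  ? 33.163.85.8  path d0:H3→d1:-→d2:-→d3:-→d4:-→d5:-→d6:-→d7:-→d8:H5→d9:-→d10:-→d11:-→d12:-→d13:-→d14:-→d15:-→d16:-→d17:-→d18:H0→d19:-→d20:H1→d21:-→d22:-→d23:-→d24:H5  best=H5
  ? 74.113.198.32  path d0:H3→d1:-→d2:-→d3:-→d4:-→d5:-→d6:-→d7:-→d8:-→d9:-→d10:-→d11:-→d12:-→d13:H4→d14:-→d15:-→d16:H5→d17:-→d18:-→d19:-→d20:-→d21:-→d22:-→d23:-→d24:H5→d25:-→d26:-→d27:-→d28:H1  best=H1
  + 33.163.84.0/23 (H2) depth=23

== LOOKUPS ==
["H1","H1","H3","H1","H0","H5","H5","H4","H0","H5","H1"]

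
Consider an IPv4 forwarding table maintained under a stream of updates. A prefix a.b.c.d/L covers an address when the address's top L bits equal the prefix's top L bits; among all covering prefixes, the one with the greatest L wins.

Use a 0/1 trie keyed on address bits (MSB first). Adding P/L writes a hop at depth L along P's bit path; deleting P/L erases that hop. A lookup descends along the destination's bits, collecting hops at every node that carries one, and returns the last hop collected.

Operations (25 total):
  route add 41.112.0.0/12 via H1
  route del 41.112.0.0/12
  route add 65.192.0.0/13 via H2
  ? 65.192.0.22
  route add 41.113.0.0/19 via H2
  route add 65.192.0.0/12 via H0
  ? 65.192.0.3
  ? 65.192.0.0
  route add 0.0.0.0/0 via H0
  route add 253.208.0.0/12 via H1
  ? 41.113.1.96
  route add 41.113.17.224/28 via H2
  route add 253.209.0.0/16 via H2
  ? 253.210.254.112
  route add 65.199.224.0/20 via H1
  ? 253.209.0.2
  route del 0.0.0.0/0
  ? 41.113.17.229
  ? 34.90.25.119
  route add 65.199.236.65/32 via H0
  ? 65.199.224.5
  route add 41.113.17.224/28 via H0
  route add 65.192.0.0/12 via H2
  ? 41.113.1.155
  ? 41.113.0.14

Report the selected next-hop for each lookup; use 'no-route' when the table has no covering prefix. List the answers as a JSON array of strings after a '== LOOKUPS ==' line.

Process each operation:
  + 41.112.0.0/12 (H1) depth=12
  - 41.112.0.0/12 clear@12
  + 65.192.0.0/13 (H2) depth=13
  ? 65.192.0.22  path d0:-→d1:-→d2:-→d3:-→d4:-→d5:-→d6:-→d7:-→d8:-→d9:-→d10:-→d11:-→d12:-→d13:H2  best=H2
  + 41.113.0.0/19 (H2) depth=19
  + 65.192.0.0/12 (H0) depth=12
  ? 65.192.0.3  path d0:-→d1:-→d2:-→d3:-→d4:-→d5:-→d6:-→d7:-→d8:-→d9:-→d10:-→d11:-→d12:H0→d13:H2  best=H2
  ? 65.192.0.0  path d0:-→d1:-→d2:-→d3:-→d4:-→d5:-→d6:-→d7:-→d8:-→d9:-→d10:-→d11:-→d12:H0→d13:H2  best=H2
  + 0.0.0.0/0 (H0) depth=0
  + 253.208.0.0/12 (H1) depth=12
  ? 41.113.1.96  path d0:H0→d1:-→d2:-→d3:-→d4:-→d5:-→d6:-→d7:-→d8:-→d9:-→d10:-→d11:-→d12:-→d13:-→d14:-→d15:-→d16:-→d17:-→d18:-→d19:H2  best=H2
  + 41.113.17.224/28 (H2) depth=28
  + 253.209.0.0/16 (H2) depth=16
  ? 253.210.254.112  path d0:H0→d1:-→d2:-→d3:-→d4:-→d5:-→d6:-→d7:-→d8:-→d9:-→d10:-→d11:-→d12:H1→d13:-→d14:-  best=H1
  + 65.199.224.0/20 (H1) depth=20
  ? 253.209.0.2  path d0:H0→d1:-→d2:-→d3:-→d4:-→d5:-→d6:-→d7:-→d8:-→d9:-→d10:-→d11:-→d12:H1→d13:-→d14:-→d15:-→d16:H2  best=H2
  - 0.0.0.0/0 clear@0
  ? 41.113.17.229  path d0:-→d1:-→d2:-→d3:-→d4:-→d5:-→d6:-→d7:-→d8:-→d9:-→d10:-→d11:-→d12:-→d13:-→d14:-→d15:-→d16:-→d17:-→d18:-→d19:H2→d20:-→d21:-→d22:-→d23:-→d24:-→d25:-→d26:-→d27:-→d28:H2  best=H2
  ? 34.90.25.119  path d0:-→d1:-→d2:-→d3:-→d4:-  best=no-route
  + 65.199.236.65/32 (H0) depth=32
  ? 65.199.224.5  path d0:-→d1:-→d2:-→d3:-→d4:-→d5:-→d6:-→d7:-→d8:-→d9:-→d10:-→d11:-→d12:H0→d13:H2→d14:-→d15:-→d16:-→d17:-→d18:-→d19:-→d20:H1  best=H1
  + 41.113.17.224/28 (H0) depth=28
  + 65.192.0.0/12 (H2) depth=12
  ? 41.113.1.155  path d0:-→d1:-→d2:-→d3:-→d4:-→d5:-→d6:-→d7:-→d8:-→d9:-→d10:-→d11:-→d12:-→d13:-→d14:-→d15:-→d16:-→d17:-→d18:-→d19:H2  best=H2
  ? 41.113.0.14  path d0:-→d1:-→d2:-→d3:-→d4:-→d5:-→d6:-→d7:-→d8:-→d9:-→d10:-→d11:-→d12:-→d13:-→d14:-→d15:-→d16:-→d17:-→d18:-→d19:H2  best=H2

== LOOKUPS ==
["H2","H2","H2","H2","H1","H2","H2","no-route","H1","H2","H2"]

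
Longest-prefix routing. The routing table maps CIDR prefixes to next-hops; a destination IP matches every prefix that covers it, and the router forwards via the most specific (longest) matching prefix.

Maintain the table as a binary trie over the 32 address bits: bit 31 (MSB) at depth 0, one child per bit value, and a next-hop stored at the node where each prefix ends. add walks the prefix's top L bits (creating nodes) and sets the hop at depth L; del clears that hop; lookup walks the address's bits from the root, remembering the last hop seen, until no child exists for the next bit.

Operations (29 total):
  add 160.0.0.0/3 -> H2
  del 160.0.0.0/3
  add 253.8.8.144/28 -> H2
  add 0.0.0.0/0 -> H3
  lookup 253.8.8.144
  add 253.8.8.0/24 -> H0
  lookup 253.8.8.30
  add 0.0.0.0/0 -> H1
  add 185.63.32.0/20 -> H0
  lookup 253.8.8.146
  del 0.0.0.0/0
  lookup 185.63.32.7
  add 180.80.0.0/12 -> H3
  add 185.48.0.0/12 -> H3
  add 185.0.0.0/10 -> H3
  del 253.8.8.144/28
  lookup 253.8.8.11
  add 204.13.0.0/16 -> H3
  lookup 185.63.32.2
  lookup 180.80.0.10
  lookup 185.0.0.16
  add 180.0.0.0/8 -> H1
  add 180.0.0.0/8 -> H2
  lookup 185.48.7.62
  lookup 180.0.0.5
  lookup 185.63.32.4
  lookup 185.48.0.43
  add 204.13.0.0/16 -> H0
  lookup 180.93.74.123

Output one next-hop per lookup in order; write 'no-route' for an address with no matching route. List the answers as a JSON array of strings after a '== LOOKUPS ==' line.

Process each operation:
  + 160.0.0.0/3 (H2) depth=3
  del 160.0.0.0/3 (clear depth 3)
  + 253.8.8.144/28 (H2) depth=28
  + 0.0.0.0/0 (H3) depth=0
  ? 253.8.8.144  path d0:H3→d1:-→d2:-→d3:-→d4:-→d5:-→d6:-→d7:-→d8:-→d9:-→d10:-→d11:-→d12:-→d13:-→d14:-→d15:-→d16:-→d17:-→d18:-→d19:-→d20:-→d21:-→d22:-→d23:-→d24:-→d25:-→d26:-→d27:-→d28:H2  best=H2
  + 253.8.8.0/24 (H0) depth=24
  ? 253.8.8.30  path d0:H3→d1:-→d2:-→d3:-→d4:-→d5:-→d6:-→d7:-→d8:-→d9:-→d10:-→d11:-→d12:-→d13:-→d14:-→d15:-→d16:-→d17:-→d18:-→d19:-→d20:-→d21:-→d22:-→d23:-→d24:H0  best=H0
  + 0.0.0.0/0 (H1) depth=0
  + 185.63.32.0/20 (H0) depth=20
  ? 253.8.8.146  path d0:H1→d1:-→d2:-→d3:-→d4:-→d5:-→d6:-→d7:-→d8:-→d9:-→d10:-→d11:-→d12:-→d13:-→d14:-→d15:-→d16:-→d17:-→d18:-→d19:-→d20:-→d21:-→d22:-→d23:-→d24:H0→d25:-→d26:-→d27:-→d28:H2  best=H2
  del 0.0.0.0/0 (clear depth 0)
  ? 185.63.32.7  path d0:-→d1:-→d2:-→d3:-→d4:-→d5:-→d6:-→d7:-→d8:-→d9:-→d10:-→d11:-→d12:-→d13:-→d14:-→d15:-→d16:-→d17:-→d18:-→d19:-→d20:H0  best=H0
  + 180.80.0.0/12 (H3) depth=12
  + 185.48.0.0/12 (H3) depth=12
  + 185.0.0.0/10 (H3) depth=10
  del 253.8.8.144/28 (clear depth 28)
  ? 253.8.8.11  path d0:-→d1:-→d2:-→d3:-→d4:-→d5:-→d6:-→d7:-→d8:-→d9:-→d10:-→d11:-→d12:-→d13:-→d14:-→d15:-→d16:-→d17:-→d18:-→d19:-→d20:-→d21:-→d22:-→d23:-→d24:H0  best=H0
  + 204.13.0.0/16 (H3) depth=16
  ? 185.63.32.2  path d0:-→d1:-→d2:-→d3:-→d4:-→d5:-→d6:-→d7:-→d8:-→d9:-→d10:H3→d11:-→d12:H3→d13:-→d14:-→d15:-→d16:-→d17:-→d18:-→d19:-→d20:H0  best=H0
  ? 180.80.0.10  path d0:-→d1:-→d2:-→d3:-→d4:-→d5:-→d6:-→d7:-→d8:-→d9:-→d10:-→d11:-→d12:H3  best=H3
  ? 185.0.0.16  path d0:-→d1:-→d2:-→d3:-→d4:-→d5:-→d6:-→d7:-→d8:-→d9:-→d10:H3  best=H3
  + 180.0.0.0/8 (H1) depth=8
  + 180.0.0.0/8 (H2) depth=8
  ? 185.48.7.62  path d0:-→d1:-→d2:-→d3:-→d4:-→d5:-→d6:-→d7:-→d8:-→d9:-→d10:H3→d11:-→d12:H3  best=H3
  ? 180.0.0.5  path d0:-→d1:-→d2:-→d3:-→d4:-→d5:-→d6:-→d7:-→d8:H2→d9:-  best=H2
  ? 185.63.32.4  path d0:-→d1:-→d2:-→d3:-→d4:-→d5:-→d6:-→d7:-→d8:-→d9:-→d10:H3→d11:-→d12:H3→d13:-→d14:-→d15:-→d16:-→d17:-→d18:-→d19:-→d20:H0  best=H0
  ? 185.48.0.43  path d0:-→d1:-→d2:-→d3:-→d4:-→d5:-→d6:-→d7:-→d8:-→d9:-→d10:H3→d11:-→d12:H3  best=H3
  + 204.13.0.0/16 (H0) depth=16
  ? 180.93.74.123  path d0:-→d1:-→d2:-→d3:-→d4:-→d5:-→d6:-→d7:-→d8:H2→d9:-→d10:-→d11:-→d12:H3  best=H3

== LOOKUPS ==
["H2","H0","H2","H0","H0","H0","H3","H3","H3","H2","H0","H3","H3"]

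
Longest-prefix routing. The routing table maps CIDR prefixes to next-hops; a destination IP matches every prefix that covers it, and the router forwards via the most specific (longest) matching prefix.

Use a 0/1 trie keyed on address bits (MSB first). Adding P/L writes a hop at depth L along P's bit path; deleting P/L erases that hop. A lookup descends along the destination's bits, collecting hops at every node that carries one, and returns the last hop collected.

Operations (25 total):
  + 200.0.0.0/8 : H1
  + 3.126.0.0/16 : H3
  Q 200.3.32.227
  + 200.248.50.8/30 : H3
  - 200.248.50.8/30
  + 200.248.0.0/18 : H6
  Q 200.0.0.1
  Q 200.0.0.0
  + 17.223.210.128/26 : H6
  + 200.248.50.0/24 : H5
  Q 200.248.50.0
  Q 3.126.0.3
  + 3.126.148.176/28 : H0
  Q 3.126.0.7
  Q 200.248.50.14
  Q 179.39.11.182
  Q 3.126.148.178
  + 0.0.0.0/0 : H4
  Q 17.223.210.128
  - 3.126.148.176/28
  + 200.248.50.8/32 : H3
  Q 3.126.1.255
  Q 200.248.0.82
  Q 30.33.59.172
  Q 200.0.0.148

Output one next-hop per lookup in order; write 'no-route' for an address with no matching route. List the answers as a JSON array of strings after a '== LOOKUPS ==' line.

Trace:
  add 200.0.0.0/8 -> H1 at depth 8
  add 3.126.0.0/16 -> H3 at depth 16
  ? 200.3.32.227  path d0:-→d1:-→d2:-→d3:-→d4:-→d5:-→d6:-→d7:-→d8:H1  best=H1
  add 200.248.50.8/30 -> H3 at depth 30
  del 200.248.50.8/30 (clear depth 30)
  add 200.248.0.0/18 -> H6 at depth 18
  ? 200.0.0.1  path d0:-→d1:-→d2:-→d3:-→d4:-→d5:-→d6:-→d7:-→d8:H1  best=H1
  ? 200.0.0.0  path d0:-→d1:-→d2:-→d3:-→d4:-→d5:-→d6:-→d7:-→d8:H1  best=H1
  add 17.223.210.128/26 -> H6 at depth 26
  add 200.248.50.0/24 -> H5 at depth 24
  ? 200.248.50.0  path d0:-→d1:-→d2:-→d3:-→d4:-→d5:-→d6:-→d7:-→d8:H1→d9:-→d10:-→d11:-→d12:-→d13:-→d14:-→d15:-→d16:-→d17:-→d18:H6→d19:-→d20:-→d21:-→d22:-→d23:-→d24:H5→d25:-→d26:-→d27:-→d28:-  best=H5
  ? 3.126.0.3  path d0:-→d1:-→d2:-→d3:-→d4:-→d5:-→d6:-→d7:-→d8:-→d9:-→d10:-→d11:-→d12:-→d13:-→d14:-→d15:-→d16:H3  best=H3
  add 3.126.148.176/28 -> H0 at depth 28
  ? 3.126.0.7  path d0:-→d1:-→d2:-→d3:-→d4:-→d5:-→d6:-→d7:-→d8:-→d9:-→d10:-→d11:-→d12:-→d13:-→d14:-→d15:-→d16:H3  best=H3
  ? 200.248.50.14  path d0:-→d1:-→d2:-→d3:-→d4:-→d5:-→d6:-→d7:-→d8:H1→d9:-→d10:-→d11:-→d12:-→d13:-→d14:-→d15:-→d16:-→d17:-→d18:H6→d19:-→d20:-→d21:-→d22:-→d23:-→d24:H5→d25:-→d26:-→d27:-→d28:-→d29:-  best=H5
  ? 179.39.11.182  path d0:-→d1:-  best=no-route
  ? 3.126.148.178  path d0:-→d1:-→d2:-→d3:-→d4:-→d5:-→d6:-→d7:-→d8:-→d9:-→d10:-→d11:-→d12:-→d13:-→d14:-→d15:-→d16:H3→d17:-→d18:-→d19:-→d20:-→d21:-→d22:-→d23:-→d24:-→d25:-→d26:-→d27:-→d28:H0  best=H0
  add 0.0.0.0/0 -> H4 at depth 0
  ? 17.223.210.128  path d0:H4→d1:-→d2:-→d3:-→d4:-→d5:-→d6:-→d7:-→d8:-→d9:-→d10:-→d11:-→d12:-→d13:-→d14:-→d15:-→d16:-→d17:-→d18:-→d19:-→d20:-→d21:-→d22:-→d23:-→d24:-→d25:-→d26:H6  best=H6
  del 3.126.148.176/28 (clear depth 28)
  add 200.248.50.8/32 -> H3 at depth 32
  ? 3.126.1.255  path d0:H4→d1:-→d2:-→d3:-→d4:-→d5:-→d6:-→d7:-→d8:-→d9:-→d10:-→d11:-→d12:-→d13:-→d14:-→d15:-→d16:H3  best=H3
  ? 200.248.0.82  path d0:H4→d1:-→d2:-→d3:-→d4:-→d5:-→d6:-→d7:-→d8:H1→d9:-→d10:-→d11:-→d12:-→d13:-→d14:-→d15:-→d16:-→d17:-→d18:H6  best=H6
  ? 30.33.59.172  path d0:H4→d1:-→d2:-→d3:-→d4:-  best=H4
  ? 200.0.0.148  path d0:H4→d1:-→d2:-→d3:-→d4:-→d5:-→d6:-→d7:-→d8:H1  best=H1

== LOOKUPS ==
["H1","H1","H1","H5","H3","H3","H5","no-route","H0","H6","H3","H6","H4","H1"]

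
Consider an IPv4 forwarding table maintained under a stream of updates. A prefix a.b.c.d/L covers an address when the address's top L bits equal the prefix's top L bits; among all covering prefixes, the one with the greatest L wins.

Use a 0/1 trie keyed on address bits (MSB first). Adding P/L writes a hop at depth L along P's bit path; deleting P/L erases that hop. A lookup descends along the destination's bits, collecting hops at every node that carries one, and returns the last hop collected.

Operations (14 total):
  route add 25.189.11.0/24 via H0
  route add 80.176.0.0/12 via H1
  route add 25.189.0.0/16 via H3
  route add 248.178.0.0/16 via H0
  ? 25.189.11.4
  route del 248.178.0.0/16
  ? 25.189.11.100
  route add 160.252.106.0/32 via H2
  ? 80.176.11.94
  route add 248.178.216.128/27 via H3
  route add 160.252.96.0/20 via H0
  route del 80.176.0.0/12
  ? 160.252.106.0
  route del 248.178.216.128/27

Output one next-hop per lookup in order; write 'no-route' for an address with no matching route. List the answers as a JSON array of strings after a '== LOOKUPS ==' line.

Process each operation:
  + 25.189.11.0/24 (H0) depth=24
  + 80.176.0.0/12 (H1) depth=12
  + 25.189.0.0/16 (H3) depth=16
  + 248.178.0.0/16 (H0) depth=16
  Q 25.189.11.4: descend 000110011011110100001011 ; hops seen [H3,H0] ; pick H0
  - 248.178.0.0/16 clear@16
  Q 25.189.11.100: descend 000110011011110100001011 ; hops seen [H3,H0] ; pick H0
  + 160.252.106.0/32 (H2) depth=32
  Q 80.176.11.94: descend 010100001011 ; hops seen [H1] ; pick H1
  + 248.178.216.128/27 (H3) depth=27
  + 160.252.96.0/20 (H0) depth=20
  - 80.176.0.0/12 clear@12
  Q 160.252.106.0: descend 10100000111111000110101000000000 ; hops seen [H0,H2] ; pick H2
  - 248.178.216.128/27 clear@27

== LOOKUPS ==
["H0","H0","H1","H2"]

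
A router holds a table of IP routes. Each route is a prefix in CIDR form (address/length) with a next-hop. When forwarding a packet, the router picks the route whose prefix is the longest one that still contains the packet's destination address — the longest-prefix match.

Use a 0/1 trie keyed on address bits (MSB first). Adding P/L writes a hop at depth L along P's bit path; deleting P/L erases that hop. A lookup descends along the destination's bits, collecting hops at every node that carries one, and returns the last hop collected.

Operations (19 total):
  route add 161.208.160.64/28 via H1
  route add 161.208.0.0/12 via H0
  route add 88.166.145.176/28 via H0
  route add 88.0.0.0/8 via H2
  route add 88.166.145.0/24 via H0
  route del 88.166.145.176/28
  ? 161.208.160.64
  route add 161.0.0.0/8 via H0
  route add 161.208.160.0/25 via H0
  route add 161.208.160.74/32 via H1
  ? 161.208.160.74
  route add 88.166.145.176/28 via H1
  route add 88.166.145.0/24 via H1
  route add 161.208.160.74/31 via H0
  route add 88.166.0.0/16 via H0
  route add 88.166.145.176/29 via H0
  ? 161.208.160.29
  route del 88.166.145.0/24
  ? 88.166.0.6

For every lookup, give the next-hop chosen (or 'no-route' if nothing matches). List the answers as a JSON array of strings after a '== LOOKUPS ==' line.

Apply in order:
  + 161.208.160.64/28 (H1) depth=28
  + 161.208.0.0/12 (H0) depth=12
  + 88.166.145.176/28 (H0) depth=28
  + 88.0.0.0/8 (H2) depth=8
  + 88.166.145.0/24 (H0) depth=24
  del 88.166.145.176/28 (clear depth 28)
  lookup 161.208.160.64: bits 1010000111010000101000000100 walk d0:-→d1:-→d2:-→d3:-→d4:-→d5:-→d6:-→d7:-→d8:-→d9:-→d10:-→d11:-→d12:H0→d13:-→d14:-→d15:-→d16:-→d17:-→d18:-→d19:-→d20:-→d21:-→d22:-→d23:-→d24:-→d25:-→d26:-→d27:-→d28:H1 -> H1
  + 161.0.0.0/8 (H0) depth=8
  + 161.208.160.0/25 (H0) depth=25
  + 161.208.160.74/32 (H1) depth=32
  lookup 161.208.160.74: bits 10100001110100001010000001001010 walk d0:-→d1:-→d2:-→d3:-→d4:-→d5:-→d6:-→d7:-→d8:H0→d9:-→d10:-→d11:-→d12:H0→d13:-→d14:-→d15:-→d16:-→d17:-→d18:-→d19:-→d20:-→d21:-→d22:-→d23:-→d24:-→d25:H0→d26:-→d27:-→d28:H1→d29:-→d30:-→d31:-→d32:H1 -> H1
  + 88.166.145.176/28 (H1) depth=28
  + 88.166.145.0/24 (H1) depth=24
  + 161.208.160.74/31 (H0) depth=31
  + 88.166.0.0/16 (H0) depth=16
  + 88.166.145.176/29 (H0) depth=29
  lookup 161.208.160.29: bits 1010000111010000101000000 walk d0:-→d1:-→d2:-→d3:-→d4:-→d5:-→d6:-→d7:-→d8:H0→d9:-→d10:-→d11:-→d12:H0→d13:-→d14:-→d15:-→d16:-→d17:-→d18:-→d19:-→d20:-→d21:-→d22:-→d23:-→d24:-→d25:H0 -> H0
  del 88.166.145.0/24 (clear depth 24)
  lookup 88.166.0.6: bits 0101100010100110 walk d0:-→d1:-→d2:-→d3:-→d4:-→d5:-→d6:-→d7:-→d8:H2→d9:-→d10:-→d11:-→d12:-→d13:-→d14:-→d15:-→d16:H0 -> H0

== LOOKUPS ==
["H1","H1","H0","H0"]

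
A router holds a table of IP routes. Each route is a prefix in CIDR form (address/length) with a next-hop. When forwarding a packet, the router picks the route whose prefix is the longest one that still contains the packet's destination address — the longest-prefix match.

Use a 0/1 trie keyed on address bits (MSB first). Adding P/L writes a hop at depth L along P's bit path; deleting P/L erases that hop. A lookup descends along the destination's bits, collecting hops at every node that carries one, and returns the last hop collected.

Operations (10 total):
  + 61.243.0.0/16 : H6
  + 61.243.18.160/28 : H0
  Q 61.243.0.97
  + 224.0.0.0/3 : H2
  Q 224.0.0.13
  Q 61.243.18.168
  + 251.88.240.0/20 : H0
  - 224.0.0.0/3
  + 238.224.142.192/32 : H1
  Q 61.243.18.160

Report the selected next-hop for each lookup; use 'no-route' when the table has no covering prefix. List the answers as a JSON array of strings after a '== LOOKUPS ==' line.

Trace:
  + 61.243.0.0/16 (H6) depth=16
  + 61.243.18.160/28 (H0) depth=28
  lookup 61.243.0.97: bits 0011110111110011000 walk d0:-→d1:-→d2:-→d3:-→d4:-→d5:-→d6:-→d7:-→d8:-→d9:-→d10:-→d11:-→d12:-→d13:-→d14:-→d15:-→d16:H6→d17:-→d18:-→d19:- -> H6
  + 224.0.0.0/3 (H2) depth=3
  lookup 224.0.0.13: bits 111 walk d0:-→d1:-→d2:-→d3:H2 -> H2
  lookup 61.243.18.168: bits 0011110111110011000100101010 walk d0:-→d1:-→d2:-→d3:-→d4:-→d5:-→d6:-→d7:-→d8:-→d9:-→d10:-→d11:-→d12:-→d13:-→d14:-→d15:-→d16:H6→d17:-→d18:-→d19:-→d20:-→d21:-→d22:-→d23:-→d24:-→d25:-→d26:-→d27:-→d28:H0 -> H0
  + 251.88.240.0/20 (H0) depth=20
  - 224.0.0.0/3 clear@3
  + 238.224.142.192/32 (H1) depth=32
  lookup 61.243.18.160: bits 0011110111110011000100101010 walk d0:-→d1:-→d2:-→d3:-→d4:-→d5:-→d6:-→d7:-→d8:-→d9:-→d10:-→d11:-→d12:-→d13:-→d14:-→d15:-→d16:H6→d17:-→d18:-→d19:-→d20:-→d21:-→d22:-→d23:-→d24:-→d25:-→d26:-→d27:-→d28:H0 -> H0

== LOOKUPS ==
["H6","H2","H0","H0"]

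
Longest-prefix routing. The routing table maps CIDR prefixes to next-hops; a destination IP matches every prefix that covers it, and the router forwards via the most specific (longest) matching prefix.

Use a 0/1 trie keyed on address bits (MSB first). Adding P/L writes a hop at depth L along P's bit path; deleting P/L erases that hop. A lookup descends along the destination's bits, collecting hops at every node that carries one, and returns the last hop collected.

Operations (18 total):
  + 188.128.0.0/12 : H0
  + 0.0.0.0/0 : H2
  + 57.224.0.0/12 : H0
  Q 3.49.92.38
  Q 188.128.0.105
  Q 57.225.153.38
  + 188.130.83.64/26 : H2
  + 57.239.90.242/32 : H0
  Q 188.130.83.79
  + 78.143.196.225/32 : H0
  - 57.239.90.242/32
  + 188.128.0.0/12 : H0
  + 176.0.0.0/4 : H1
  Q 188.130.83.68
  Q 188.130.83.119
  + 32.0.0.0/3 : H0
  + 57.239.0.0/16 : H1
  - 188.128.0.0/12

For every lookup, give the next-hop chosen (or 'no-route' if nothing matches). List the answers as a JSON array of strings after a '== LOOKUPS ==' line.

Apply in order:
  + 188.128.0.0/12 (H0) depth=12
  + 0.0.0.0/0 (H2) depth=0
  + 57.224.0.0/12 (H0) depth=12
  Q 3.49.92.38: descend 00 ; hops seen [H2] ; pick H2
  Q 188.128.0.105: descend 101111001000 ; hops seen [H2,H0] ; pick H0
  Q 57.225.153.38: descend 001110011110 ; hops seen [H2,H0] ; pick H0
  + 188.130.83.64/26 (H2) depth=26
  + 57.239.90.242/32 (H0) depth=32
  Q 188.130.83.79: descend 10111100100000100101001101 ; hops seen [H2,H0,H2] ; pick H2
  + 78.143.196.225/32 (H0) depth=32
  del 57.239.90.242/32 (clear depth 32)
  + 188.128.0.0/12 (H0) depth=12
  + 176.0.0.0/4 (H1) depth=4
  Q 188.130.83.68: descend 10111100100000100101001101 ; hops seen [H2,H1,H0,H2] ; pick H2
  Q 188.130.83.119: descend 10111100100000100101001101 ; hops seen [H2,H1,H0,H2] ; pick H2
  + 32.0.0.0/3 (H0) depth=3
  + 57.239.0.0/16 (H1) depth=16
  del 188.128.0.0/12 (clear depth 12)

== LOOKUPS ==
["H2","H0","H0","H2","H2","H2"]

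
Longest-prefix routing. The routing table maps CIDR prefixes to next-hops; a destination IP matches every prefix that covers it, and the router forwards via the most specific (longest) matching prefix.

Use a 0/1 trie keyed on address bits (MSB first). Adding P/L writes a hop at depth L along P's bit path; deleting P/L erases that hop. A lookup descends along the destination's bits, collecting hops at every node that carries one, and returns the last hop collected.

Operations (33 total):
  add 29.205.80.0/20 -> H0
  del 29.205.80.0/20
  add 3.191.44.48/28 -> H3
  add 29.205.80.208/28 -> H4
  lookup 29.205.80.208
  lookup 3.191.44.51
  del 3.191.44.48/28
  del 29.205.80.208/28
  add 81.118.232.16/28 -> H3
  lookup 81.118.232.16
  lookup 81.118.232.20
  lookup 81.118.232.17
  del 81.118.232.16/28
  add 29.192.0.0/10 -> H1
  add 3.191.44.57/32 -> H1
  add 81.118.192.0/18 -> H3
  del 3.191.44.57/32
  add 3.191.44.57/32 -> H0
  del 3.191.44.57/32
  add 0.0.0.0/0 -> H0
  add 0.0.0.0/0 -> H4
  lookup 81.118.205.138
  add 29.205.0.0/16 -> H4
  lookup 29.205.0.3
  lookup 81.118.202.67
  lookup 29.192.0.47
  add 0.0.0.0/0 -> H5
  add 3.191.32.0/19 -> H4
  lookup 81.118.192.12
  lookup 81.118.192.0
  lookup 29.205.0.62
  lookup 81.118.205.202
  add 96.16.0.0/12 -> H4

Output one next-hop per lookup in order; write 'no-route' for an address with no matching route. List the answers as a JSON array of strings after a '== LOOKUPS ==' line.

Process each operation:
  add 29.205.80.0/20 -> H0 at depth 20
  del 29.205.80.0/20 (clear depth 20)
  add 3.191.44.48/28 -> H3 at depth 28
  add 29.205.80.208/28 -> H4 at depth 28
  lookup 29.205.80.208: bits 0001110111001101010100001101 walk d0:-→d1:-→d2:-→d3:-→d4:-→d5:-→d6:-→d7:-→d8:-→d9:-→d10:-→d11:-→d12:-→d13:-→d14:-→d15:-→d16:-→d17:-→d18:-→d19:-→d20:-→d21:-→d22:-→d23:-→d24:-→d25:-→d26:-→d27:-→d28:H4 -> H4
  lookup 3.191.44.51: bits 0000001110111111001011000011 walk d0:-→d1:-→d2:-→d3:-→d4:-→d5:-→d6:-→d7:-→d8:-→d9:-→d10:-→d11:-→d12:-→d13:-→d14:-→d15:-→d16:-→d17:-→d18:-→d19:-→d20:-→d21:-→d22:-→d23:-→d24:-→d25:-→d26:-→d27:-→d28:H3 -> H3
  del 3.191.44.48/28 (clear depth 28)
  del 29.205.80.208/28 (clear depth 28)
  add 81.118.232.16/28 -> H3 at depth 28
  lookup 81.118.232.16: bits 0101000101110110111010000001 walk d0:-→d1:-→d2:-→d3:-→d4:-→d5:-→d6:-→d7:-→d8:-→d9:-→d10:-→d11:-→d12:-→d13:-→d14:-→d15:-→d16:-→d17:-→d18:-→d19:-→d20:-→d21:-→d22:-→d23:-→d24:-→d25:-→d26:-→d27:-→d28:H3 -> H3
  lookup 81.118.232.20: bits 0101000101110110111010000001 walk d0:-→d1:-→d2:-→d3:-→d4:-→d5:-→d6:-→d7:-→d8:-→d9:-→d10:-→d11:-→d12:-→d13:-→d14:-→d15:-→d16:-→d17:-→d18:-→d19:-→d20:-→d21:-→d22:-→d23:-→d24:-→d25:-→d26:-→d27:-→d28:H3 -> H3
  lookup 81.118.232.17: bits 0101000101110110111010000001 walk d0:-→d1:-→d2:-→d3:-→d4:-→d5:-→d6:-→d7:-→d8:-→d9:-→d10:-→d11:-→d12:-→d13:-→d14:-→d15:-→d16:-→d17:-→d18:-→d19:-→d20:-→d21:-→d22:-→d23:-→d24:-→d25:-→d26:-→d27:-→d28:H3 -> H3
  del 81.118.232.16/28 (clear depth 28)
  add 29.192.0.0/10 -> H1 at depth 10
  add 3.191.44.57/32 -> H1 at depth 32
  add 81.118.192.0/18 -> H3 at depth 18
  del 3.191.44.57/32 (clear depth 32)
  add 3.191.44.57/32 -> H0 at depth 32
  del 3.191.44.57/32 (clear depth 32)
  add 0.0.0.0/0 -> H0 at depth 0
  add 0.0.0.0/0 -> H4 at depth 0
  lookup 81.118.205.138: bits 010100010111011011 walk d0:H4→d1:-→d2:-→d3:-→d4:-→d5:-→d6:-→d7:-→d8:-→d9:-→d10:-→d11:-→d12:-→d13:-→d14:-→d15:-→d16:-→d17:-→d18:H3 -> H3
  add 29.205.0.0/16 -> H4 at depth 16
  lookup 29.205.0.3: bits 00011101110011010 walk d0:H4→d1:-→d2:-→d3:-→d4:-→d5:-→d6:-→d7:-→d8:-→d9:-→d10:H1→d11:-→d12:-→d13:-→d14:-→d15:-→d16:H4→d17:- -> H4
  lookup 81.118.202.67: bits 010100010111011011 walk d0:H4→d1:-→d2:-→d3:-→d4:-→d5:-→d6:-→d7:-→d8:-→d9:-→d10:-→d11:-→d12:-→d13:-→d14:-→d15:-→d16:-→d17:-→d18:H3 -> H3
  lookup 29.192.0.47: bits 000111011100 walk d0:H4→d1:-→d2:-→d3:-→d4:-→d5:-→d6:-→d7:-→d8:-→d9:-→d10:H1→d11:-→d12:- -> H1
  add 0.0.0.0/0 -> H5 at depth 0
  add 3.191.32.0/19 -> H4 at depth 19
  lookup 81.118.192.12: bits 010100010111011011 walk d0:H5→d1:-→d2:-→d3:-→d4:-→d5:-→d6:-→d7:-→d8:-→d9:-→d10:-→d11:-→d12:-→d13:-→d14:-→d15:-→d16:-→d17:-→d18:H3 -> H3
  lookup 81.118.192.0: bits 010100010111011011 walk d0:H5→d1:-→d2:-→d3:-→d4:-→d5:-→d6:-→d7:-→d8:-→d9:-→d10:-→d11:-→d12:-→d13:-→d14:-→d15:-→d16:-→d17:-→d18:H3 -> H3
  lookup 29.205.0.62: bits 00011101110011010 walk d0:H5→d1:-→d2:-→d3:-→d4:-→d5:-→d6:-→d7:-→d8:-→d9:-→d10:H1→d11:-→d12:-→d13:-→d14:-→d15:-→d16:H4→d17:- -> H4
  lookup 81.118.205.202: bits 010100010111011011 walk d0:H5→d1:-→d2:-→d3:-→d4:-→d5:-→d6:-→d7:-→d8:-→d9:-→d10:-→d11:-→d12:-→d13:-→d14:-→d15:-→d16:-→d17:-→d18:H3 -> H3
  add 96.16.0.0/12 -> H4 at depth 12

== LOOKUPS ==
["H4","H3","H3","H3","H3","H3","H4","H3","H1","H3","H3","H4","H3"]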